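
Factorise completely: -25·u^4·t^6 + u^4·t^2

-t^2·u^4·(5·t^2 + 1)·(5·t^2 - 1)

Factor out u^4·t^2 first: what remains is -25·t^4 + 1.
Recognize a difference of squares with the parts 1 and 5·t^2.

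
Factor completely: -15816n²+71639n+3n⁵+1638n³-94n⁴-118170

Trying the rational-root candidates, n = 5 is a root, so (n-5) is a factor; dividing leaves 3n⁴-79n³+1243n²-9601n+23634.
Continuing, n = 9 is a root, giving the factor (n-9) and quotient 3n³-52n²+775n-2626.
Continuing, n = 13/3 is a root, giving the factor (3n-13) and quotient n²-13n+202.
The quadratic n²-13n+202 has discriminant -639 < 0 and is irreducible over ℤ.

(3n-13)(n-5)(n-9)(n²-13n+202)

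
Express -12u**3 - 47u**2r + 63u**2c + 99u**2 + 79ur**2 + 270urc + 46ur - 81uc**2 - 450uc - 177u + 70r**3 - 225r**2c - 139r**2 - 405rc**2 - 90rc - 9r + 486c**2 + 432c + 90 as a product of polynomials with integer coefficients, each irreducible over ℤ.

Group: 3u(-4u**2 - 13ur + 9uc + 29u + 35r**2 + 45rc - 17r - 54c - 30) + (2r - 9c - 3)(-4u**2 - 13ur + 9uc + 29u + 35r**2 + 45rc - 17r - 54c - 30); both groups contain (-4u**2 - 13ur + 9uc + 29u + 35r**2 + 45rc - 17r - 54c - 30), so (3u + 2r - 9c - 3) is a factor with cofactor -4u**2 - 13ur + 9uc + 29u + 35r**2 + 45rc - 17r - 54c - 30.
The cofactor groups again: -4u**2 - 13ur + 9uc + 29u + 35r**2 + 45rc - 17r - 54c - 30 = -u(4u - 7r - 9c - 5) + (-5r + 6)(4u - 7r - 9c - 5); both groups contain (4u - 7r - 9c - 5), giving -(u + 5r - 6)(4u - 7r - 9c - 5).

-(3u + 2r - 9c - 3)(4u - 7r - 9c - 5)(u + 5r - 6)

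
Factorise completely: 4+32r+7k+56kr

Group as (56kr+7k) + (32r+4) = 7k(8r+1) + 4(8r+1).
Both groups share the factor (8r+1).

(7k+4)(8r+1)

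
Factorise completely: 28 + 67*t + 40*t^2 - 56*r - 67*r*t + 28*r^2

Group: 4*r*(7*r - 8*t - 7) + (-5*t - 4)*(7*r - 8*t - 7); both groups contain (7*r - 8*t - 7).

(4*r - 5*t - 4)*(7*r - 8*t - 7)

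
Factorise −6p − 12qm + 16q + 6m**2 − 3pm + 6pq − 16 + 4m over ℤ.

Group: 2q(3p − 6m + 8) + (−m − 2)(3p − 6m + 8); both groups contain (3p − 6m + 8).

(3p − 6m + 8)(2q − m − 2)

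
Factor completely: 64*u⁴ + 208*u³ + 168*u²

8*u²*(2*u + 3)*(4*u + 7)

Pull out the common factor 8*u², then factor the remaining trinomial.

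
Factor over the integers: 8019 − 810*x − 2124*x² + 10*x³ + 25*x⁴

(5*x + 11)*(5*x − 9)*(x + 9)*(x − 9)

Among the possible rational roots, x = 9 is a root, so (x − 9) divides it; the quotient is 25*x³ + 235*x² − 9*x − 891.
Next, x = 9/5 is a root, so (5*x − 9) is a factor; dividing leaves 5*x² + 56*x + 99.
The remaining quadratic factors as (5*x + 11)(x + 9).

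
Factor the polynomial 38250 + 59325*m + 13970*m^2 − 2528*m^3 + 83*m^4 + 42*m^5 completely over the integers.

(6*m + 5)*(7*m + 15)*(m + 10)*(m^2 − 11*m + 51)

Among the possible rational roots, m = −15/7 is a root, so (7*m + 15) is a factor; dividing leaves 6*m^4 − m^3 − 359*m^2 + 2765*m + 2550.
Next, m = −10 is a root, giving the factor (m + 10) and quotient 6*m^3 − 61*m^2 + 251*m + 255.
Then m = −5/6 is a root, so (6*m + 5) divides it; the quotient is m^2 − 11*m + 51.
The quadratic m^2 − 11*m + 51 has discriminant −83 < 0 and is irreducible over ℤ.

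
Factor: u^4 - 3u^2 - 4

(u + 2)(u - 2)(u^2 + 1)

Substitute w = u^2 to get a quadratic in w, then factor.
u^2 - 4 is a difference of squares.
u^2 + 1 is irreducible over ℤ (sum of squares).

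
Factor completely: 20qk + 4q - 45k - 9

Group as (20qk + 4q) + (-45k - 9) = 4q(5k + 1) - 9(5k + 1).
Both groups share the factor (5k + 1).

(4q - 9)(5k + 1)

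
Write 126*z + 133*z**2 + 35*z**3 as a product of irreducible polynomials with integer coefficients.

7*z*(5*z + 9)*(z + 2)

Pull out the common factor 7*z, then factor the remaining trinomial.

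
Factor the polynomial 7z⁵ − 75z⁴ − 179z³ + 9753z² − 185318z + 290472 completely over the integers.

By the rational root theorem, z = 14 is a root, so (z − 14) divides it; the quotient is 7z⁴ + 23z³ + 143z² + 11755z − 20748.
Continuing, z = −13 is a root, so (z + 13) is a factor; dividing leaves 7z³ − 68z² + 1027z − 1596.
Next, z = 12/7 is a root, so (7z − 12) is a factor; dividing leaves z² − 8z + 133.
The quadratic z² − 8z + 133 has discriminant −468 < 0 and is irreducible over ℤ.

(7z − 12)(z + 13)(z − 14)(z² − 8z + 133)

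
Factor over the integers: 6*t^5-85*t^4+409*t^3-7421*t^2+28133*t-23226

(6*t-7)*(t-14)*(t-3)*(t^2+4*t+79)

By the rational root theorem, t = 7/6 is a root, giving the factor (6*t-7) and quotient t^4-13*t^3+53*t^2-1175*t+3318.
Next, t = 14 is a root, giving the factor (t-14) and quotient t^3+t^2+67*t-237.
Then t = 3 is a root, so (t-3) is a factor; dividing leaves t^2+4*t+79.
The quadratic t^2+4*t+79 has discriminant -300 < 0 and is irreducible over ℤ.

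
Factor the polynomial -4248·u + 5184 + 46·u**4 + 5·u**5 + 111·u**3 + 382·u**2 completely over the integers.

(5·u - 9)·(u + 9)·(u - 2)·(u**2 + 4·u + 32)

Trying the rational-root candidates, u = 9/5 is a root, giving the factor (5·u - 9) and quotient u**4 + 11·u**3 + 42·u**2 + 152·u - 576.
Continuing, u = 2 is a root, giving the factor (u - 2) and quotient u**3 + 13·u**2 + 68·u + 288.
Next, u = -9 is a root, so (u + 9) divides it; the quotient is u**2 + 4·u + 32.
The quadratic u**2 + 4·u + 32 has discriminant -112 < 0 and is irreducible over ℤ.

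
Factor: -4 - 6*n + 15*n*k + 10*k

(3*n + 2)*(5*k - 2)

Group as (15*n*k - 6*n) + (10*k - 4) = 3*n*(5*k - 2) + 2*(5*k - 2).
Both groups share the factor (5*k - 2).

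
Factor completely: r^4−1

Substitute u = r^2 to get a quadratic in u, then factor.
r^2+1 is irreducible over ℤ (sum of squares).
r^2−1 is a difference of squares.

(r+1)(r−1)(r^2+1)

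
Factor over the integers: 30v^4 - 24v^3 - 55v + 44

(5v - 4)(6v^3 - 11)

Group as (30v^4 - 55v) + (-24v^3 + 44) = 5v(6v^3 - 11) - 4(6v^3 - 11).
Both groups share the factor (6v^3 - 11).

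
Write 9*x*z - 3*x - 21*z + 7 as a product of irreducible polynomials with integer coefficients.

Group as (9*x*z - 3*x) + (-21*z + 7) = 3*x*(3*z - 1) - 7*(3*z - 1).
Both groups share the factor (3*z - 1).

(3*x - 7)*(3*z - 1)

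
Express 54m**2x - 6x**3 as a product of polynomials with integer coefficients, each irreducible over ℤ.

6x(3m + x)(3m - x)

Every term has a factor of 6x. Then 9m**2 - x**2 = (3m)² − (x)².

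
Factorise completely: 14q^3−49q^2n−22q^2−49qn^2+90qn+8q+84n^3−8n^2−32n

(q−4n)(7q−7n−4)(2q+3n−2)

Group: 2q(7q^2−35qn−4q+28n^2+16n) + (3n−2)(7q^2−35qn−4q+28n^2+16n); both groups contain (7q^2−35qn−4q+28n^2+16n), so (2q+3n−2) is a factor with cofactor 7q^2−35qn−4q+28n^2+16n.
The cofactor groups again: 7q^2−35qn−4q+28n^2+16n = 7q(q−4n) + (−7n−4)(q−4n); both groups contain (q−4n), giving (7q−7n−4)(q−4n).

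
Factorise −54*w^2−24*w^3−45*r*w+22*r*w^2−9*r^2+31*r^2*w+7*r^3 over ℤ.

Group: r*(7*r^2+10*r*w−9*r−8*w^2−18*w) + 3*w*(7*r^2+10*r*w−9*r−8*w^2−18*w); both groups contain (7*r^2+10*r*w−9*r−8*w^2−18*w), so (r+3*w) is a factor with cofactor 7*r^2+10*r*w−9*r−8*w^2−18*w.
The cofactor groups again: 7*r^2+10*r*w−9*r−8*w^2−18*w = 7*r*(r+2*w) + (−4*w−9)*(r+2*w); both groups contain (r+2*w), giving (7*r−4*w−9)*(r+2*w).

(7*r−4*w−9)*(r+2*w)*(r+3*w)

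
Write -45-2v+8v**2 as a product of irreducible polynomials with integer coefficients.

Need a pair with product 8·(-45) = -360 and sum -2: that's 18 and -20.
Split the middle term: 8v**2+18v - 20v-45 = 2v(4v+9) - 5(4v+9).

(2v-5)(4v+9)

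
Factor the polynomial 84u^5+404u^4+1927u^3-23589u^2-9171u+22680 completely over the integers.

(2u-9)(6u-5)(7u+8)(u^2+9u+63)

Testing divisors of the constant over divisors of the leading coefficient, u = 5/6 is a root, so (6u-5) is a factor; dividing leaves 14u^4+79u^3+387u^2-3609u-4536.
Then u = -8/7 is a root, giving the factor (7u+8) and quotient 2u^3+9u^2+45u-567.
Continuing, u = 9/2 is a root, giving the factor (2u-9) and quotient u^2+9u+63.
The quadratic u^2+9u+63 has discriminant -171 < 0 and is irreducible over ℤ.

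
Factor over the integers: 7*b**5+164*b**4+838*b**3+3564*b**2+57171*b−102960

(7*b−11)*(b+13)*(b+15)*(b**2−3*b+48)

By the rational root theorem, b = −15 is a root, so (b+15) is a factor; dividing leaves 7*b**4+59*b**3−47*b**2+4269*b−6864.
Then b = −13 is a root, so (b+13) divides it; the quotient is 7*b**3−32*b**2+369*b−528.
Continuing, b = 11/7 is a root, so (7*b−11) is a factor; dividing leaves b**2−3*b+48.
The quadratic b**2−3*b+48 has discriminant −183 < 0 and is irreducible over ℤ.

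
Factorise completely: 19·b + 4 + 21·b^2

Need a pair with product 21·4 = 84 and sum 19: that's 12 and 7.
Split the middle term: 21·b^2 + 12·b + 7·b + 4 = 3·b·(7·b + 4) + (7·b + 4).

(3·b + 1)·(7·b + 4)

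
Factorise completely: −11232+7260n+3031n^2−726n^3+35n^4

(5n+12)(7n−8)(n−13)(n−9)

Among the possible rational roots, n = 8/7 is a root, giving the factor (7n−8) and quotient 5n^3−98n^2+321n+1404.
Next, n = 13 is a root, giving the factor (n−13) and quotient 5n^2−33n−108.
The remaining quadratic factors as (5n+12)(n−9).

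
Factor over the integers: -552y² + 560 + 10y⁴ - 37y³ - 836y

(2y - 1)(5y + 14)(y + 4)(y - 10)

Among the possible rational roots, y = 1/2 is a root, so (2y - 1) is a factor; dividing leaves 5y³ - 16y² - 284y - 560.
Next, y = 10 is a root, giving the factor (y - 10) and quotient 5y² + 34y + 56.
The remaining quadratic factors as (5y + 14)(y + 4).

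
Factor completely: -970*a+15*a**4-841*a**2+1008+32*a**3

(3*a-2)*(5*a+9)*(a+8)*(a-7)

By the rational root theorem, a = -9/5 is a root, giving the factor (5*a+9) and quotient 3*a**3+a**2-170*a+112.
Then a = 7 is a root, giving the factor (a-7) and quotient 3*a**2+22*a-16.
The remaining quadratic factors as (a+8)(3*a-2).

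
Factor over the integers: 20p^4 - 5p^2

Pull out the common factor 5p^2; 4p^2 - 1 is a difference of squares.

5p^2(2p + 1)(2p - 1)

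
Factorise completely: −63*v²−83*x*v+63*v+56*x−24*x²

−(3*x+7*v−7)*(8*x+9*v)

Group: −8*x*(3*x+7*v−7) − 9*v*(3*x+7*v−7); both groups contain (3*x+7*v−7).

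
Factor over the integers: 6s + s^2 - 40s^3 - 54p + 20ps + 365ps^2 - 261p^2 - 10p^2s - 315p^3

-(5p - 5s + 2)(7p + 8s + 3)(9p - s)

Group: 5p(-63p^2 - 65ps - 27p + 8s^2 + 3s) + (-5s + 2)(-63p^2 - 65ps - 27p + 8s^2 + 3s); both groups contain (-63p^2 - 65ps - 27p + 8s^2 + 3s), so (5p - 5s + 2) is a factor with cofactor -63p^2 - 65ps - 27p + 8s^2 + 3s.
The cofactor groups again: -63p^2 - 65ps - 27p + 8s^2 + 3s = -7p(9p - s) + (-8s - 3)(9p - s); both groups contain (9p - s), giving -(7p + 8s + 3)(9p - s).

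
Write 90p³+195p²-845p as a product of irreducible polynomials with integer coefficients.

5p(3p+13)(6p-13)

Pull out the common factor 5p, then factor the remaining trinomial.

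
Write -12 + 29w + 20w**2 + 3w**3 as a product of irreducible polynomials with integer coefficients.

Among the possible rational roots, w = -3 is a root, giving the factor (w + 3) and quotient 3w**2 + 11w - 4.
The remaining quadratic factors as (w + 4)(3w - 1).

(3w - 1)(w + 3)(w + 4)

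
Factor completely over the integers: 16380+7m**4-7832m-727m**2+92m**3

By the rational root theorem, m = 9 is a root, giving the factor (m-9) and quotient 7m**3+155m**2+668m-1820.
Continuing, m = -14 is a root, so (m+14) divides it; the quotient is 7m**2+57m-130.
The remaining quadratic factors as (7m-13)(m+10).

(7m-13)(m+10)(m+14)(m-9)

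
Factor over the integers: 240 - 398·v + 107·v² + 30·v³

Testing divisors of the constant over divisors of the leading coefficient, v = -6 is a root, so (v + 6) is a factor; dividing leaves 30·v² - 73·v + 40.
The remaining quadratic factors as (5·v - 8)(6·v - 5).

(5·v - 8)·(6·v - 5)·(v + 6)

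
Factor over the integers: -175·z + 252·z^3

7·z·(6·z + 5)·(6·z - 5)

Every term has a factor of 7·z. Then 36·z^2 - 25 = (6·z)² − (5)².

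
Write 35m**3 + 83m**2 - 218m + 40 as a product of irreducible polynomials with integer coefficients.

Testing divisors of the constant over divisors of the leading coefficient, m = 10/7 is a root, so (7m - 10) is a factor; dividing leaves 5m**2 + 19m - 4.
The remaining quadratic factors as (5m - 1)(m + 4).

(5m - 1)(7m - 10)(m + 4)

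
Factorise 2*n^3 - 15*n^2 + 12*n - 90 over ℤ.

(2*n - 15)*(n^2 + 6)

Group as (2*n^3 + 12*n) + (-15*n^2 - 90) = 2*n*(n^2 + 6) - 15*(n^2 + 6).
Both groups share the factor (n^2 + 6).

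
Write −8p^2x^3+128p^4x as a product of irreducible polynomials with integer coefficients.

8p^2x(4p+x)(4p−x)

Every term has a factor of 8p^2x. Then 16p^2−x^2 = (4p)² − (x)².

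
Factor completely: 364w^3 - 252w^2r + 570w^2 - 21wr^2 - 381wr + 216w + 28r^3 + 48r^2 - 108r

(14w - 7r + 9)(2w - r)(13w + 4r + 12)

Group: 2w(182w^2 - 35wr + 285w - 28r^2 - 48r + 108) - r(182w^2 - 35wr + 285w - 28r^2 - 48r + 108); both groups contain (182w^2 - 35wr + 285w - 28r^2 - 48r + 108), so (2w - r) is a factor with cofactor 182w^2 - 35wr + 285w - 28r^2 - 48r + 108.
The cofactor groups again: 182w^2 - 35wr + 285w - 28r^2 - 48r + 108 = 14w(13w + 4r + 12) + (-7r + 9)(13w + 4r + 12); both groups contain (13w + 4r + 12), giving (14w - 7r + 9)(13w + 4r + 12).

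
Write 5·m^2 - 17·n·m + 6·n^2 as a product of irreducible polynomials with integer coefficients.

(2·n - 5·m)·(3·n - m)

Group: 2·n·(3·n - m) - 5·m·(3·n - m); both groups contain (3·n - m).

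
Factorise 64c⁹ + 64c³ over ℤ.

Every term has a factor of 64c³; factoring it out leaves c⁶ + 1.
Recognize a sum of cubes with the parts c² and 1.

64c³(c² + 1)(c⁴ - c² + 1)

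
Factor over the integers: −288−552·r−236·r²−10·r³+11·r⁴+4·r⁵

(4·r+3)·(r+2)·(r−4)·(r²+4·r+12)

Among the possible rational roots, r = −2 is a root, so (r+2) is a factor; dividing leaves 4·r⁴+3·r³−16·r²−204·r−144.
Then r = 4 is a root, giving the factor (r−4) and quotient 4·r³+19·r²+60·r+36.
Next, r = −3/4 is a root, giving the factor (4·r+3) and quotient r²+4·r+12.
The quadratic r²+4·r+12 has discriminant −32 < 0 and is irreducible over ℤ.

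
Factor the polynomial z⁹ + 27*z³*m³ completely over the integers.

Every term has a factor of z³; factoring it out leaves z⁶ + 27*m³.
Recognize a sum of cubes with the parts 3*m and z².

z³*(z² + 3*m)*(z⁴ − 3*z²*m + 9*m²)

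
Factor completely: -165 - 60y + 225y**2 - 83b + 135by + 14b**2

Group: 7b(2b + 15y - 15) + (15y + 11)(2b + 15y - 15); both groups contain (2b + 15y - 15).

(2b + 15y - 15)(7b + 15y + 11)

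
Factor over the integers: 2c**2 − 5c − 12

Need a pair with product 2·(−12) = −24 and sum −5: that's 3 and −8.
Split the middle term: 2c**2 + 3c − 8c − 12 = c(2c + 3) − 4(2c + 3).

(2c + 3)(c − 4)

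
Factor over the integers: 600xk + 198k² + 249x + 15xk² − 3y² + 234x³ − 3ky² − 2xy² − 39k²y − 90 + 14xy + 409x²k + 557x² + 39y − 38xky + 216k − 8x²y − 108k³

(9x − 4k − y + 10)(2x + 3k + 3)(13x + 9k + y − 3)

Group: 9x(26x² + 57xk + 2xy + 33x + 27k² + 3ky + 18k + 3y − 9) + (−4k − y + 10)(26x² + 57xk + 2xy + 33x + 27k² + 3ky + 18k + 3y − 9); both groups contain (26x² + 57xk + 2xy + 33x + 27k² + 3ky + 18k + 3y − 9), so (9x − 4k − y + 10) is a factor with cofactor 26x² + 57xk + 2xy + 33x + 27k² + 3ky + 18k + 3y − 9.
The cofactor groups again: 26x² + 57xk + 2xy + 33x + 27k² + 3ky + 18k + 3y − 9 = 13x(2x + 3k + 3) + (9k + y − 3)(2x + 3k + 3); both groups contain (2x + 3k + 3), giving (13x + 9k + y − 3)(2x + 3k + 3).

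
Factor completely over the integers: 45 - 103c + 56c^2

(7c - 5)(8c - 9)

Need a pair with product 56·45 = 2520 and sum -103: that's -63 and -40.
Split the middle term: 56c^2 - 63c - 40c + 45 = 7c(8c - 9) - 5(8c - 9).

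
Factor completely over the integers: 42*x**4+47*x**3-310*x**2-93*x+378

(6*x-7)*(7*x+9)*(x+3)*(x-2)

Among the possible rational roots, x = -3 is a root, so (x+3) divides it; the quotient is 42*x**3-79*x**2-73*x+126.
Continuing, x = 2 is a root, so (x-2) is a factor; dividing leaves 42*x**2+5*x-63.
The remaining quadratic factors as (7*x+9)(6*x-7).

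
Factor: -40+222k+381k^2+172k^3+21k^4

By the rational root theorem, k = -5 is a root, so (k+5) is a factor; dividing leaves 21k^3+67k^2+46k-8.
Then k = -4/3 is a root, so (3k+4) divides it; the quotient is 7k^2+13k-2.
The remaining quadratic factors as (7k-1)(k+2).

(3k+4)(7k-1)(k+2)(k+5)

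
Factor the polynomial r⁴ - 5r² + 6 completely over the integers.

(r² - 2)(r² - 3)

Substitute u = r² to get a quadratic in u, then factor.
r² - 2 is irreducible over ℤ (2 is not a perfect square).
r² - 3 is irreducible over ℤ (3 is not a perfect square).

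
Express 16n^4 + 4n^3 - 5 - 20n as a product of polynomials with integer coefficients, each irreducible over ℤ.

Group as (16n^4 - 20n) + (4n^3 - 5) = 4n(4n^3 - 5) + (4n^3 - 5).
Both groups share the factor (4n^3 - 5).

(4n + 1)(4n^3 - 5)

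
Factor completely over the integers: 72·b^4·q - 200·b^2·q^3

8·b^2·q·(3·b + 5·q)·(3·b - 5·q)

Pull out the common factor 8·b^2·q; 9·b^2 - 25·q^2 is a difference of squares.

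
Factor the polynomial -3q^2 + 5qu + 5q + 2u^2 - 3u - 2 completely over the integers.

Group: -3q(q - 2u - 1) + (-u + 2)(q - 2u - 1); both groups contain (q - 2u - 1).

-(3q + u - 2)(q - 2u - 1)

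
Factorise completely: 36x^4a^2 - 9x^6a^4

-9a^2x^4(xa + 2)(xa - 2)

Every term has a factor of 9x^4a^2; factoring it out leaves -x^2a^2 + 4.
Recognize a difference of squares with the parts 2 and xa.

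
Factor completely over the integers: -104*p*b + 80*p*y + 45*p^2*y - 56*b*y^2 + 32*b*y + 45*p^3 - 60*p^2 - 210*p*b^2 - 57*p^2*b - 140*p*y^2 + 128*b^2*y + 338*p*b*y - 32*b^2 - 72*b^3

Group: 3*p*(15*p^2 - 39*p*b + 35*p*y - 20*p - 18*b^2 + 14*b*y - 8*b) + (4*b - 4*y)*(15*p^2 - 39*p*b + 35*p*y - 20*p - 18*b^2 + 14*b*y - 8*b); both groups contain (15*p^2 - 39*p*b + 35*p*y - 20*p - 18*b^2 + 14*b*y - 8*b), so (3*p + 4*b - 4*y) is a factor with cofactor 15*p^2 - 39*p*b + 35*p*y - 20*p - 18*b^2 + 14*b*y - 8*b.
The cofactor groups again: 15*p^2 - 39*p*b + 35*p*y - 20*p - 18*b^2 + 14*b*y - 8*b = 5*p*(3*p - 9*b + 7*y - 4) + 2*b*(3*p - 9*b + 7*y - 4); both groups contain (3*p - 9*b + 7*y - 4), giving (5*p + 2*b)*(3*p - 9*b + 7*y - 4).

(3*p - 9*b + 7*y - 4)*(5*p + 2*b)*(3*p + 4*b - 4*y)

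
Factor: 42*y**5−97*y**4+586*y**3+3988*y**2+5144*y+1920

By the rational root theorem, y = −2 is a root, so (y+2) divides it; the quotient is 42*y**4−181*y**3+948*y**2+2092*y+960.
Then y = −6/7 is a root, so (7*y+6) divides it; the quotient is 6*y**3−31*y**2+162*y+160.
Then y = −5/6 is a root, so (6*y+5) divides it; the quotient is y**2−6*y+32.
The quadratic y**2−6*y+32 has discriminant −92 < 0 and is irreducible over ℤ.

(6*y+5)*(7*y+6)*(y+2)*(y**2−6*y+32)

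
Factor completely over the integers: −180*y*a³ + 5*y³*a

5*a*y*(y − 6*a)*(y + 6*a)

Every term has a factor of 5*y*a. Then y² − 36*a² = (y)² − (6*a)².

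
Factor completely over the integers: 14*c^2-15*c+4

(2*c-1)*(7*c-4)

Need a pair with product 14·4 = 56 and sum -15: that's -8 and -7.
Split the middle term: 14*c^2-8*c - 7*c+4 = 2*c*(7*c-4) - (7*c-4).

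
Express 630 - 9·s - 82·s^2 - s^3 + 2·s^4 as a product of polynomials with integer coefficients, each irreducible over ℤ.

Trying the rational-root candidates, s = 6 is a root, so (s - 6) is a factor; dividing leaves 2·s^3 + 11·s^2 - 16·s - 105.
Next, s = -5 is a root, giving the factor (s + 5) and quotient 2·s^2 + s - 21.
The remaining quadratic factors as (2·s + 7)(s - 3).

(2·s + 7)·(s + 5)·(s - 3)·(s - 6)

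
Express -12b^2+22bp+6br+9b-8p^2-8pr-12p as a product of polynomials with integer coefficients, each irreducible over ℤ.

Group: -3b(4b-2p-2r-3) + 4p(4b-2p-2r-3); both groups contain (4b-2p-2r-3).

-(3b-4p)(4b-2p-2r-3)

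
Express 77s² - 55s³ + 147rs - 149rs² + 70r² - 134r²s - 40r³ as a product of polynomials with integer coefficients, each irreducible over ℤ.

-(10r + 11s)(4r + 5s - 7)(r + s)

Group: 10r(-4r² - 9rs + 7r - 5s² + 7s) + 11s(-4r² - 9rs + 7r - 5s² + 7s); both groups contain (-4r² - 9rs + 7r - 5s² + 7s), so (10r + 11s) is a factor with cofactor -4r² - 9rs + 7r - 5s² + 7s.
The cofactor groups again: -4r² - 9rs + 7r - 5s² + 7s = -4r(r + s) + (-5s + 7)(r + s); both groups contain (r + s), giving -(4r + 5s - 7)(r + s).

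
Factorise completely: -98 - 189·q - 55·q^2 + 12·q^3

Testing divisors of the constant over divisors of the leading coefficient, q = -7/4 is a root, giving the factor (4·q + 7) and quotient 3·q^2 - 19·q - 14.
The remaining quadratic factors as (q - 7)(3·q + 2).

(3·q + 2)·(4·q + 7)·(q - 7)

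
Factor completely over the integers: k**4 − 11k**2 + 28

Substitute u = k**2 to get a quadratic in u, then factor.
k**2 − 4 is a difference of squares.
k**2 − 7 is irreducible over ℤ (7 is not a perfect square).

(k + 2)(k − 2)(k**2 − 7)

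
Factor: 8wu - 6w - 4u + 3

(2w - 1)(4u - 3)

Group as (8wu - 6w) + (-4u + 3) = 2w(4u - 3) - (4u - 3).
Both groups share the factor (4u - 3).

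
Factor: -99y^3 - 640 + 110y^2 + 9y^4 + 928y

(3y + 8)(3y - 2)(y - 5)(y - 8)

Among the possible rational roots, y = 2/3 is a root, giving the factor (3y - 2) and quotient 3y^3 - 31y^2 + 16y + 320.
Next, y = 8 is a root, so (y - 8) divides it; the quotient is 3y^2 - 7y - 40.
The remaining quadratic factors as (3y + 8)(y - 5).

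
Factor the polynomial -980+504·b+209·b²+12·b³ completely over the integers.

(3·b+14)·(4·b-5)·(b+14)

Testing divisors of the constant over divisors of the leading coefficient, b = -14/3 is a root, giving the factor (3·b+14) and quotient 4·b²+51·b-70.
The remaining quadratic factors as (4·b-5)(b+14).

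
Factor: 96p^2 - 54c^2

6(4p - 3c)(4p + 3c)

Every term has a factor of 6. Then 16p^2 - 9c^2 = (4p)² − (3c)².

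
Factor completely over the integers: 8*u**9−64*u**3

Pull out the common factor 8*u**3, leaving u**6−8.
Recognize a difference of cubes with the parts u**2 and 2.

8*u**3*(u**2−2)*(u**4+2*u**2+4)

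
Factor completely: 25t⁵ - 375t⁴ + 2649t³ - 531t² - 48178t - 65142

Among the possible rational roots, t = -9/5 is a root, so (5t + 9) is a factor; dividing leaves 5t⁴ - 84t³ + 681t² - 1332t - 7238.
Continuing, t = -11/5 is a root, giving the factor (5t + 11) and quotient t³ - 19t² + 178t - 658.
Then t = 7 is a root, so (t - 7) is a factor; dividing leaves t² - 12t + 94.
The quadratic t² - 12t + 94 has discriminant -232 < 0 and is irreducible over ℤ.

(5t + 11)(5t + 9)(t - 7)(t² - 12t + 94)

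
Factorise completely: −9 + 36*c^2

9*(2*c + 1)*(2*c − 1)

Every term has a factor of 9. Then 4*c^2 − 1 = (2*c)² − (1)².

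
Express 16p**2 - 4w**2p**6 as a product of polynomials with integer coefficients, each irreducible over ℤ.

-4p**2(wp**2 + 2)(wp**2 - 2)

Pull out the common factor 4p**2, leaving -w**2p**4 + 4.
Recognize a difference of squares with the parts 2 and wp**2.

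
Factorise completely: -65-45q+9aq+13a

(9q+13)(a-5)

Group as (9aq+13a) + (-45q-65) = a(9q+13) - 5(9q+13).
Both groups share the factor (9q+13).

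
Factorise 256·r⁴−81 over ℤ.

(4·r+3)·(4·r−3)·(16·r²+9)

(4·r)⁴ − (3)⁴ = ((4·r)² − (3)²)((4·r)² + (3)²); the first factor splits again, the second (16·r²+9) is irreducible.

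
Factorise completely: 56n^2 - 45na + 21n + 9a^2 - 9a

Group: 7n(8n - 3a + 3) - 3a(8n - 3a + 3); both groups contain (8n - 3a + 3).

(7n - 3a)(8n - 3a + 3)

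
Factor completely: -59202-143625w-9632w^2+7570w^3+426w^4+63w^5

(3w+11)(3w-13)(7w+3)(w^2+7w+138)

Among the possible rational roots, w = -11/3 is a root, so (3w+11) divides it; the quotient is 21w^4+65w^3+2285w^2-11589w-5382.
Continuing, w = -3/7 is a root, so (7w+3) is a factor; dividing leaves 3w^3+8w^2+323w-1794.
Then w = 13/3 is a root, so (3w-13) is a factor; dividing leaves w^2+7w+138.
The quadratic w^2+7w+138 has discriminant -503 < 0 and is irreducible over ℤ.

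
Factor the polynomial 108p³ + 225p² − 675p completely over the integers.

Pull out the common factor 9p, then factor the remaining trinomial.

9p(3p − 5)(4p + 15)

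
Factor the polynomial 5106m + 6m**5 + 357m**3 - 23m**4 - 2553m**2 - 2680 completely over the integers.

(6m - 5)(m - 2)(m - 4)(m**2 + 3m + 67)

Trying the rational-root candidates, m = 5/6 is a root, giving the factor (6m - 5) and quotient m**4 - 3m**3 + 57m**2 - 378m + 536.
Continuing, m = 2 is a root, giving the factor (m - 2) and quotient m**3 - m**2 + 55m - 268.
Next, m = 4 is a root, giving the factor (m - 4) and quotient m**2 + 3m + 67.
The quadratic m**2 + 3m + 67 has discriminant -259 < 0 and is irreducible over ℤ.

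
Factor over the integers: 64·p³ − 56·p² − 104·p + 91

Group as (64·p³ − 104·p) + (−56·p² + 91) = 8·p·(8·p² − 13) − 7·(8·p² − 13).
Both groups share the factor (8·p² − 13).

(8·p − 7)·(8·p² − 13)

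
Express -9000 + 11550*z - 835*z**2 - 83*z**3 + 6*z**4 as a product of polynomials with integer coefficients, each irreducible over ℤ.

(6*z - 5)*(z + 12)*(z - 10)*(z - 15)

Trying the rational-root candidates, z = -12 is a root, giving the factor (z + 12) and quotient 6*z**3 - 155*z**2 + 1025*z - 750.
Continuing, z = 10 is a root, so (z - 10) is a factor; dividing leaves 6*z**2 - 95*z + 75.
The remaining quadratic factors as (z - 15)(6*z - 5).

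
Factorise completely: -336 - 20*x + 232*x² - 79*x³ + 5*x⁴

(5*x - 14)*(x + 1)*(x - 12)*(x - 2)

Trying the rational-root candidates, x = -1 is a root, so (x + 1) is a factor; dividing leaves 5*x³ - 84*x² + 316*x - 336.
Next, x = 12 is a root, giving the factor (x - 12) and quotient 5*x² - 24*x + 28.
The remaining quadratic factors as (x - 2)(5*x - 14).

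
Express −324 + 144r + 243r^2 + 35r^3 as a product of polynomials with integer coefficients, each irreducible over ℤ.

Among the possible rational roots, r = −9/5 is a root, so (5r + 9) is a factor; dividing leaves 7r^2 + 36r − 36.
The remaining quadratic factors as (7r − 6)(r + 6).

(5r + 9)(7r − 6)(r + 6)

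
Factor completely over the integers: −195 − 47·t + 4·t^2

Need a pair with product 4·(−195) = −780 and sum −47: that's −60 and 13.
Split the middle term: 4·t^2 − 60·t + 13·t − 195 = 4·t·(t − 15) + 13·(t − 15).

(4·t + 13)·(t − 15)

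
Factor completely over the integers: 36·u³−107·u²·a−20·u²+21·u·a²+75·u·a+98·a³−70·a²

(u−2·a)·(4·u−7·a)·(9·u+7·a−5)

Group: 4·u·(9·u²−11·u·a−5·u−14·a²+10·a) − 7·a·(9·u²−11·u·a−5·u−14·a²+10·a); both groups contain (9·u²−11·u·a−5·u−14·a²+10·a), so (4·u−7·a) is a factor with cofactor 9·u²−11·u·a−5·u−14·a²+10·a.
The cofactor groups again: 9·u²−11·u·a−5·u−14·a²+10·a = 9·u·(u−2·a) + (7·a−5)·(u−2·a); both groups contain (u−2·a), giving (9·u+7·a−5)·(u−2·a).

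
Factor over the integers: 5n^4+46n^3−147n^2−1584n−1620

Among the possible rational roots, n = −5 is a root, so (n+5) is a factor; dividing leaves 5n^3+21n^2−252n−324.
Then n = −9 is a root, so (n+9) divides it; the quotient is 5n^2−24n−36.
The remaining quadratic factors as (n−6)(5n+6).

(5n+6)(n+5)(n+9)(n−6)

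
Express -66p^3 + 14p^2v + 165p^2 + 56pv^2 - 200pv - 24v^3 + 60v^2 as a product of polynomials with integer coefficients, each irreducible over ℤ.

-(11p - 6v)(2p + 2v - 5)(3p - 2v)

Group: 2p(-33p^2 + 40pv - 12v^2) + (2v - 5)(-33p^2 + 40pv - 12v^2); both groups contain (-33p^2 + 40pv - 12v^2), so (2p + 2v - 5) is a factor with cofactor -33p^2 + 40pv - 12v^2.
The cofactor groups again: -33p^2 + 40pv - 12v^2 = -3p(11p - 6v) + 2v(11p - 6v); both groups contain (11p - 6v), giving -(3p - 2v)(11p - 6v).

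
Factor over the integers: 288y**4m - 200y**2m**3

Factor out 8y**2m, leaving 36y**2 - 25m**2, which is a difference of two squares.

8my**2(6y - 5m)(6y + 5m)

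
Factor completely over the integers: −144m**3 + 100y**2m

4m(5y − 6m)(5y + 6m)

Every term has a factor of 4m. Then 25y**2 − 36m**2 = (5y)² − (6m)².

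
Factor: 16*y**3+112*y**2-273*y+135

Testing divisors of the constant over divisors of the leading coefficient, y = 3/4 is a root, so (4*y-3) divides it; the quotient is 4*y**2+31*y-45.
The remaining quadratic factors as (4*y-5)(y+9).

(4*y-3)*(4*y-5)*(y+9)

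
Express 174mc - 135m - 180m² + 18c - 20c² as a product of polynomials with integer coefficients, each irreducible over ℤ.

-(12m - 10c + 9)(15m - 2c)

Group: -15m(12m - 10c + 9) + 2c(12m - 10c + 9); both groups contain (12m - 10c + 9).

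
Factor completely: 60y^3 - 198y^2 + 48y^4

6y^2(2y - 3)(4y + 11)

Pull out the common factor 6y^2, then factor the remaining trinomial.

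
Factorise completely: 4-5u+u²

(u-1)(u-4)

Two integers with product 4 and sum -5 are -1 and -4.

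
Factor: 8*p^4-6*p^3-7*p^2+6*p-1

(2*p-1)*(4*p-1)*(p+1)*(p-1)

Testing divisors of the constant over divisors of the leading coefficient, p = 1 is a root, giving the factor (p-1) and quotient 8*p^3+2*p^2-5*p+1.
Next, p = 1/2 is a root, so (2*p-1) is a factor; dividing leaves 4*p^2+3*p-1.
The remaining quadratic factors as (4*p-1)(p+1).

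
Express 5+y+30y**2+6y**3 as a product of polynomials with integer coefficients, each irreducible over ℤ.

Group as (6y**3+y) + (30y**2+5) = y(6y**2+1) + 5(6y**2+1).
Both groups share the factor (6y**2+1).

(y+5)(6y**2+1)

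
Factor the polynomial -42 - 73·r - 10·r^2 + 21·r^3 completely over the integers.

(3·r - 7)·(7·r + 6)·(r + 1)

Among the possible rational roots, r = 7/3 is a root, so (3·r - 7) divides it; the quotient is 7·r^2 + 13·r + 6.
The remaining quadratic factors as (7·r + 6)(r + 1).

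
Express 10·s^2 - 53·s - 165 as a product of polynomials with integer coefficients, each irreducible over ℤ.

Need a pair with product 10·(-165) = -1650 and sum -53: that's 22 and -75.
Split the middle term: 10·s^2 + 22·s - 75·s - 165 = 2·s·(5·s + 11) - 15·(5·s + 11).

(2·s - 15)·(5·s + 11)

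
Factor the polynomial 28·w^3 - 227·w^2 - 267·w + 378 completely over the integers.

(4·w + 7)·(7·w - 6)·(w - 9)

Trying the rational-root candidates, w = 9 is a root, so (w - 9) divides it; the quotient is 28·w^2 + 25·w - 42.
The remaining quadratic factors as (4·w + 7)(7·w - 6).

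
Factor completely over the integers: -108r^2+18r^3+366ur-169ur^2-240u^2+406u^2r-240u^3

-(5u-2r)(8u-9r)(6u-r+6)

Group: 6u(-40u^2+61ur-18r^2) + (-r+6)(-40u^2+61ur-18r^2); both groups contain (-40u^2+61ur-18r^2), so (6u-r+6) is a factor with cofactor -40u^2+61ur-18r^2.
The cofactor groups again: -40u^2+61ur-18r^2 = -5u(8u-9r) + 2r(8u-9r); both groups contain (8u-9r), giving -(5u-2r)(8u-9r).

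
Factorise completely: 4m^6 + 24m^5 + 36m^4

Factor out 4m^4 first: what remains is m^2 + 6m + 9.
Recognize a perfect-square trinomial with the parts m and 3.

4m^4(m + 3)^2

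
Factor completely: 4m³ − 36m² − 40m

4m(m + 1)(m − 10)

Pull out the common factor 4m, then factor the remaining trinomial.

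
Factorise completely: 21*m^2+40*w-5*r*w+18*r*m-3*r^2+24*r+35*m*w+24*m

Group: -r*(3*r+3*m+5*w) + (7*m+8)*(3*r+3*m+5*w); both groups contain (3*r+3*m+5*w).

-(r-7*m-8)*(3*r+3*m+5*w)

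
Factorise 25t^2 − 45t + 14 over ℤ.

Need a pair with product 25·14 = 350 and sum −45: that's −10 and −35.
Split the middle term: 25t^2 − 10t − 35t + 14 = 5t(5t − 2) − 7(5t − 2).

(5t − 2)(5t − 7)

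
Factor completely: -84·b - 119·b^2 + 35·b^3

Pull out the common factor 7·b, then factor the remaining trinomial.

7·b·(5·b + 3)·(b - 4)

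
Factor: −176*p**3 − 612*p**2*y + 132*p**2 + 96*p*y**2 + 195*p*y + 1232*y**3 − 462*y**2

−(11*p − 14*y)*(4*p + 11*y)*(4*p + 8*y − 3)

Group: 11*p*(−16*p**2 − 76*p*y + 12*p − 88*y**2 + 33*y) − 14*y*(−16*p**2 − 76*p*y + 12*p − 88*y**2 + 33*y); both groups contain (−16*p**2 − 76*p*y + 12*p − 88*y**2 + 33*y), so (11*p − 14*y) is a factor with cofactor −16*p**2 − 76*p*y + 12*p − 88*y**2 + 33*y.
The cofactor groups again: −16*p**2 − 76*p*y + 12*p − 88*y**2 + 33*y = −4*p*(4*p + 8*y − 3) − 11*y*(4*p + 8*y − 3); both groups contain (4*p + 8*y − 3), giving −(4*p + 11*y)*(4*p + 8*y − 3).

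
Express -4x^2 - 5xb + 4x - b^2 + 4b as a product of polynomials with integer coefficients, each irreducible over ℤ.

-(4x + b - 4)(x + b)

Group: -x(4x + b - 4) - b(4x + b - 4); both groups contain (4x + b - 4).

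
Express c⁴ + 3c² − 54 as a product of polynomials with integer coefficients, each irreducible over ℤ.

(c² + 9)(c² − 6)

Substitute u = c² to get a quadratic in u, then factor.
c² − 6 is irreducible over ℤ (6 is not a perfect square).
c² + 9 is irreducible over ℤ (sum of squares).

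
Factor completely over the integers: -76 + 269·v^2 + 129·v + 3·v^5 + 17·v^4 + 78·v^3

Trying the rational-root candidates, v = -4 is a root, so (v + 4) divides it; the quotient is 3·v^4 + 5·v^3 + 58·v^2 + 37·v - 19.
Continuing, v = -1 is a root, giving the factor (v + 1) and quotient 3·v^3 + 2·v^2 + 56·v - 19.
Then v = 1/3 is a root, so (3·v - 1) is a factor; dividing leaves v^2 + v + 19.
The quadratic v^2 + v + 19 has discriminant -75 < 0 and is irreducible over ℤ.

(3·v - 1)·(v + 1)·(v + 4)·(v^2 + v + 19)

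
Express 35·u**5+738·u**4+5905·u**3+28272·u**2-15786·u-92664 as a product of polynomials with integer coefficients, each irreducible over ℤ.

(5·u+9)·(7·u-12)·(u+13)·(u**2+8·u+66)

Testing divisors of the constant over divisors of the leading coefficient, u = -9/5 is a root, giving the factor (5·u+9) and quotient 7·u**4+135·u**3+938·u**2+3966·u-10296.
Continuing, u = 12/7 is a root, so (7·u-12) is a factor; dividing leaves u**3+21·u**2+170·u+858.
Next, u = -13 is a root, so (u+13) divides it; the quotient is u**2+8·u+66.
The quadratic u**2+8·u+66 has discriminant -200 < 0 and is irreducible over ℤ.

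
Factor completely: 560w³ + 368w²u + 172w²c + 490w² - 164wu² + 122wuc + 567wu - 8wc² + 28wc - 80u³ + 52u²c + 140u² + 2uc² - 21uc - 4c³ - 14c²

(14w + 5u - 2c)(8w - 4u + 2c + 7)(5w + 4u + c)

Group: 8w(70w² + 81wu + 4wc + 20u² - 3uc - 2c²) + (-4u + 2c + 7)(70w² + 81wu + 4wc + 20u² - 3uc - 2c²); both groups contain (70w² + 81wu + 4wc + 20u² - 3uc - 2c²), so (8w - 4u + 2c + 7) is a factor with cofactor 70w² + 81wu + 4wc + 20u² - 3uc - 2c².
The cofactor groups again: 70w² + 81wu + 4wc + 20u² - 3uc - 2c² = 5w(14w + 5u - 2c) + (4u + c)(14w + 5u - 2c); both groups contain (14w + 5u - 2c), giving (5w + 4u + c)(14w + 5u - 2c).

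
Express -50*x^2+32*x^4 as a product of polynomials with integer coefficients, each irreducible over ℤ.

2*x^2*(4*x+5)*(4*x-5)

Factor out 2*x^2, leaving 16*x^2-25, which is a difference of two squares.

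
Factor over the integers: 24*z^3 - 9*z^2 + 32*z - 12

Group as (24*z^3 + 32*z) + (-9*z^2 - 12) = 8*z*(3*z^2 + 4) - 3*(3*z^2 + 4).
Both groups share the factor (3*z^2 + 4).

(8*z - 3)*(3*z^2 + 4)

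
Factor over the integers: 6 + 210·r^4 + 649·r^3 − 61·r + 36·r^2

(5·r + 2)·(6·r − 1)·(7·r − 1)·(r + 3)

By the rational root theorem, r = 1/6 is a root, giving the factor (6·r − 1) and quotient 35·r^3 + 114·r^2 + 25·r − 6.
Then r = 1/7 is a root, giving the factor (7·r − 1) and quotient 5·r^2 + 17·r + 6.
The remaining quadratic factors as (5·r + 2)(r + 3).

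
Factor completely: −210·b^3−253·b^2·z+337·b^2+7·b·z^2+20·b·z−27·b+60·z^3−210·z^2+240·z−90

−(5·b+4·z−6)·(6·b+5·z−5)·(7·b−3·z+3)

Group: 6·b·(−35·b^2−13·b·z+27·b+12·z^2−30·z+18) + (5·z−5)·(−35·b^2−13·b·z+27·b+12·z^2−30·z+18); both groups contain (−35·b^2−13·b·z+27·b+12·z^2−30·z+18), so (6·b+5·z−5) is a factor with cofactor −35·b^2−13·b·z+27·b+12·z^2−30·z+18.
The cofactor groups again: −35·b^2−13·b·z+27·b+12·z^2−30·z+18 = −5·b·(7·b−3·z+3) + (−4·z+6)·(7·b−3·z+3); both groups contain (7·b−3·z+3), giving −(5·b+4·z−6)·(7·b−3·z+3).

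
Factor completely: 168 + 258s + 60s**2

Pull out the common factor 6, then factor the remaining trinomial.

6(2s + 7)(5s + 4)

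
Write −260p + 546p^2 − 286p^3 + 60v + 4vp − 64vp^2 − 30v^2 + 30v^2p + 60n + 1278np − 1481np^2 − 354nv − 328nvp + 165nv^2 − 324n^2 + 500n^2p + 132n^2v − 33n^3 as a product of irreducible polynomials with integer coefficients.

−(11n + 2p − 2)(3n + 3v − 13p)(n − 5v − 11p + 10)

Group: 11n(−3n^2 + 12nv + 46np − 30n + 15v^2 − 32vp − 30v − 143p^2 + 130p) + (2p − 2)(−3n^2 + 12nv + 46np − 30n + 15v^2 − 32vp − 30v − 143p^2 + 130p); both groups contain (−3n^2 + 12nv + 46np − 30n + 15v^2 − 32vp − 30v − 143p^2 + 130p), so (11n + 2p − 2) is a factor with cofactor −3n^2 + 12nv + 46np − 30n + 15v^2 − 32vp − 30v − 143p^2 + 130p.
The cofactor groups again: −3n^2 + 12nv + 46np − 30n + 15v^2 − 32vp − 30v − 143p^2 + 130p = −n(3n + 3v − 13p) + (5v + 11p − 10)(3n + 3v − 13p); both groups contain (3n + 3v − 13p), giving −(n − 5v − 11p + 10)(3n + 3v − 13p).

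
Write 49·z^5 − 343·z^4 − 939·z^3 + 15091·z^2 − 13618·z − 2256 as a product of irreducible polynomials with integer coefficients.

(7·z + 1)·(7·z − 8)·(z + 6)·(z^2 − 12·z + 47)

By the rational root theorem, z = −1/7 is a root, so (7·z + 1) divides it; the quotient is 7·z^4 − 50·z^3 − 127·z^2 + 2174·z − 2256.
Then z = −6 is a root, so (z + 6) divides it; the quotient is 7·z^3 − 92·z^2 + 425·z − 376.
Then z = 8/7 is a root, so (7·z − 8) divides it; the quotient is z^2 − 12·z + 47.
The quadratic z^2 − 12·z + 47 has discriminant −44 < 0 and is irreducible over ℤ.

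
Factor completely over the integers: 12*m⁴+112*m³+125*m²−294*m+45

(2*m+15)*(6*m−1)*(m+3)*(m−1)

By the rational root theorem, m = 1/6 is a root, so (6*m−1) divides it; the quotient is 2*m³+19*m²+24*m−45.
Then m = −3 is a root, so (m+3) is a factor; dividing leaves 2*m²+13*m−15.
The remaining quadratic factors as (m−1)(2*m+15).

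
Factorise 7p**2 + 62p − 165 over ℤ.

(7p − 15)(p + 11)

Need a pair with product 7·(−165) = −1155 and sum 62: that's 77 and −15.
Split the middle term: 7p**2 + 77p − 15p − 165 = 7p(p + 11) − 15(p + 11).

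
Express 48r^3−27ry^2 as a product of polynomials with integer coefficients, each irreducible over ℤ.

Factor out 3r, leaving 16r^2−9y^2, which is a difference of two squares.

3r(4r+3y)(4r−3y)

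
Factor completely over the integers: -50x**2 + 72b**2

2(6b + 5x)(6b - 5x)

Factor out 2, leaving 36b**2 - 25x**2, which is a difference of two squares.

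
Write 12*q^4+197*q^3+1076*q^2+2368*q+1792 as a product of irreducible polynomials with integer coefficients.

(3*q+8)*(4*q+7)*(q+4)*(q+8)

Testing divisors of the constant over divisors of the leading coefficient, q = −8/3 is a root, so (3*q+8) divides it; the quotient is 4*q^3+55*q^2+212*q+224.
Then q = −4 is a root, so (q+4) divides it; the quotient is 4*q^2+39*q+56.
The remaining quadratic factors as (q+8)(4*q+7).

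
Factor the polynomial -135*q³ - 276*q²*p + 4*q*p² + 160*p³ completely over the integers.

-(3*q - 2*p)*(9*q + 10*p)*(5*q + 8*p)

Group: 3*q*(-45*q² - 122*q*p - 80*p²) - 2*p*(-45*q² - 122*q*p - 80*p²); both groups contain (-45*q² - 122*q*p - 80*p²), so (3*q - 2*p) is a factor with cofactor -45*q² - 122*q*p - 80*p².
The cofactor groups again: -45*q² - 122*q*p - 80*p² = -9*q*(5*q + 8*p) - 10*p*(5*q + 8*p); both groups contain (5*q + 8*p), giving -(9*q + 10*p)*(5*q + 8*p).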